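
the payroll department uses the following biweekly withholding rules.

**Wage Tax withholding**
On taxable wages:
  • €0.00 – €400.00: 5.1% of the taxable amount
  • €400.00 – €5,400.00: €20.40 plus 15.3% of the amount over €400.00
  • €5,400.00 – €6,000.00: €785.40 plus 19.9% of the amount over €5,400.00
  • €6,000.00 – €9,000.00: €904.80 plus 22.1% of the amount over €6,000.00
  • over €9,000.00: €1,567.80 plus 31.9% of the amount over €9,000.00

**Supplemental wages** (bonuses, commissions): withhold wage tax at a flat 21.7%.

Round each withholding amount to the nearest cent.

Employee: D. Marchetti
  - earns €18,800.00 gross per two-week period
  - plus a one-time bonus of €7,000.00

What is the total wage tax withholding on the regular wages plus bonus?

Wage Tax: taxable = €18,800.00
  €1,567.80 + 31.9% × (€18,800.00 − €9,000.00) = €1,567.80 + 31.9% × €9,800.00 = €4,694.00
Supplemental (21.7% flat on bonus): 21.7% × €7,000.00 = €1,519.00
Total wage tax: €4,694.00 + €1,519.00 = €6,213.00

€6,213.00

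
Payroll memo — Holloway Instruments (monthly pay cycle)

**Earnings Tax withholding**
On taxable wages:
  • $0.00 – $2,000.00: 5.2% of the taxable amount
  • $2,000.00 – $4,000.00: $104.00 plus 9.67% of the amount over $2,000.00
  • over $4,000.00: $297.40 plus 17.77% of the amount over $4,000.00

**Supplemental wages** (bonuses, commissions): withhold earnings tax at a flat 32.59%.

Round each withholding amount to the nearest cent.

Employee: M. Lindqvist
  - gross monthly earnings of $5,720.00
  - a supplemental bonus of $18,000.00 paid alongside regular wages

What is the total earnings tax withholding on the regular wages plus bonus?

$6,469.24

Earnings Tax: taxable = $5,720.00
  $297.40 + 17.77% × ($5,720.00 − $4,000.00) = $297.40 + 17.77% × $1,720.00 = $603.04
Supplemental (32.59% flat on bonus): 32.59% × $18,000.00 = $5,866.20
Total earnings tax: $603.04 + $5,866.20 = $6,469.24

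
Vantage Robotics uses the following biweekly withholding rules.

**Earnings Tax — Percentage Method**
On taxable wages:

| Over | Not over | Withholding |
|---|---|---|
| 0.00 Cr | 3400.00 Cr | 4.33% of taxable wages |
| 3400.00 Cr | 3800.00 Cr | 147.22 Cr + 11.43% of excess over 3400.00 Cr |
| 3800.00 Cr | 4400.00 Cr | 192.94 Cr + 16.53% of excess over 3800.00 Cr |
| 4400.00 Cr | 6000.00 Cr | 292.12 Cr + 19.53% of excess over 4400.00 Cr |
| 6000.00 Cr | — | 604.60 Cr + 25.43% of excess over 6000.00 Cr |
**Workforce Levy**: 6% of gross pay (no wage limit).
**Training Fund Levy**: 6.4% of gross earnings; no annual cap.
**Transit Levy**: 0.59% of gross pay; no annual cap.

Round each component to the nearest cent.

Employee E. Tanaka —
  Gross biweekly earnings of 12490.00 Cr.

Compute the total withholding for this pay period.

3877.46 Cr

Earnings Tax: taxable = 12490.00 Cr
  604.60 Cr + 25.43% × (12490.00 Cr − 6000.00 Cr) = 604.60 Cr + 25.43% × 6490.00 Cr = 2255.01 Cr
Workforce Levy: 6% × 12490.00 Cr = 749.40 Cr
Training Fund Levy: 6.4% × 12490.00 Cr = 799.36 Cr
Transit Levy: 0.59% × 12490.00 Cr = 73.69 Cr
Total: 2255.01 Cr + 749.40 Cr + 799.36 Cr + 73.69 Cr = 3877.46 Cr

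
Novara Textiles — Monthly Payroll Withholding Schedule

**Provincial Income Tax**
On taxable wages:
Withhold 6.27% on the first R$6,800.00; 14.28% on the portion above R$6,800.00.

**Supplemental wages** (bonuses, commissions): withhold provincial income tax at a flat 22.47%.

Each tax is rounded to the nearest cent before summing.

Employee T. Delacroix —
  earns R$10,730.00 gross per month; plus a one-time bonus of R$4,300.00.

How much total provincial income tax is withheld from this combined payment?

Provincial Income Tax: taxable = R$10,730.00
  R$426.36 + 14.28% × (R$10,730.00 − R$6,800.00) = R$426.36 + 14.28% × R$3,930.00 = R$987.56
Supplemental (22.47% flat on bonus): 22.47% × R$4,300.00 = R$966.21
Total provincial income tax: R$987.56 + R$966.21 = R$1,953.77

R$1,953.77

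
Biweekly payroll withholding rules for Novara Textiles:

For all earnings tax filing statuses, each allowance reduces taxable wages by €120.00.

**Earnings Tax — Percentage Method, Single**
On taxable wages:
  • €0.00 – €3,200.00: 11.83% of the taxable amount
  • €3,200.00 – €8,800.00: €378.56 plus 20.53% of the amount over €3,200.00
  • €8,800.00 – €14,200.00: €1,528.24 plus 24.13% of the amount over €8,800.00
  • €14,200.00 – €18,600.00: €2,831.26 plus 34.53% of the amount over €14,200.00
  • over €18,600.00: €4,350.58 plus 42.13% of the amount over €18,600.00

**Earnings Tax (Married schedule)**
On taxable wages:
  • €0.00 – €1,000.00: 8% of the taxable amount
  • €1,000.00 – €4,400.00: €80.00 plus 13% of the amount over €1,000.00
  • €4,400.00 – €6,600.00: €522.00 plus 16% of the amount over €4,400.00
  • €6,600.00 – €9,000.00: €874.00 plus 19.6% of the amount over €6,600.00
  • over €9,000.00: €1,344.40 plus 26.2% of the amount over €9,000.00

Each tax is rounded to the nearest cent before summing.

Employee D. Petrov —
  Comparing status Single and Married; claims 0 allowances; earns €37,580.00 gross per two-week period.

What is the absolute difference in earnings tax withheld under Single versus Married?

Earnings Tax (Single): taxable = €37,580.00
  €4,350.58 + 42.13% × (€37,580.00 − €18,600.00) = €4,350.58 + 42.13% × €18,980.00 = €12,346.85
Earnings Tax (Married): taxable = €37,580.00
  €1,344.40 + 26.2% × (€37,580.00 − €9,000.00) = €1,344.40 + 26.2% × €28,580.00 = €8,832.36
Difference: |€12,346.85 − €8,832.36| = €3,514.49 (higher under Single)

€3,514.49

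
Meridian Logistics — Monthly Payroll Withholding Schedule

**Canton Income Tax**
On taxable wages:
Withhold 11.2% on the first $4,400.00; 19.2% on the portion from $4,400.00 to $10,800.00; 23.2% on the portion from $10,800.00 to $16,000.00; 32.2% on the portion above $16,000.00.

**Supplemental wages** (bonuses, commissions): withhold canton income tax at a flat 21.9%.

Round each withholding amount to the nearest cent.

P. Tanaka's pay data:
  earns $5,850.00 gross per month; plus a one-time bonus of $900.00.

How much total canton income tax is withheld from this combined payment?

$968.30

Canton Income Tax: taxable = $5,850.00
  $492.80 + 19.2% × ($5,850.00 − $4,400.00) = $492.80 + 19.2% × $1,450.00 = $771.20
Supplemental (21.9% flat on bonus): 21.9% × $900.00 = $197.10
Total canton income tax: $771.20 + $197.10 = $968.30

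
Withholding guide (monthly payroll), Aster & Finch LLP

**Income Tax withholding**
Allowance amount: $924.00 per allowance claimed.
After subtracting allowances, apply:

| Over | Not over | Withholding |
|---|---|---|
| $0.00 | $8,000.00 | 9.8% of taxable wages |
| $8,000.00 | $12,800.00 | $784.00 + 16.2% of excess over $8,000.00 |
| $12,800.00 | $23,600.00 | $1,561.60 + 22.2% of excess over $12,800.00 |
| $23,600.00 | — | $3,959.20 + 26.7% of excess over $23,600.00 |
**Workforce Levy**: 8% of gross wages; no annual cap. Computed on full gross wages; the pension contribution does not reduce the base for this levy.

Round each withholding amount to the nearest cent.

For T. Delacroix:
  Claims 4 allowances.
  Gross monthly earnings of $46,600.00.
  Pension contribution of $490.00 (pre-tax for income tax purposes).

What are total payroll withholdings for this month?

$12,710.54

Income Tax: taxable = $46,600.00 − $490.00 − 4×$924.00 = $42,414.00
  $3,959.20 + 26.7% × ($42,414.00 − $23,600.00) = $3,959.20 + 26.7% × $18,814.00 = $8,982.54
Workforce Levy: 8% × $46,600.00 = $3,728.00
Total: $8,982.54 + $3,728.00 = $12,710.54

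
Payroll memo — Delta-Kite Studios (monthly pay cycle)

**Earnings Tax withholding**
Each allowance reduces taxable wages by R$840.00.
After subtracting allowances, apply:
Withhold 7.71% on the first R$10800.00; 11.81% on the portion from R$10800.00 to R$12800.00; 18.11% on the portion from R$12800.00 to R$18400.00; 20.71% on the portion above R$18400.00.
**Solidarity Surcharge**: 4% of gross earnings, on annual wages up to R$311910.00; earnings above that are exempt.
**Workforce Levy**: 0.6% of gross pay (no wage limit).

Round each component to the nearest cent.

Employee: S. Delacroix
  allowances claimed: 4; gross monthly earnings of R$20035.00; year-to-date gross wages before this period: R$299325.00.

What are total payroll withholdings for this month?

R$2394.25

Earnings Tax: taxable = R$20035.00 − 4×R$840.00 = R$16675.00
  R$1068.88 + 18.11% × (R$16675.00 − R$12800.00) = R$1068.88 + 18.11% × R$3875.00 = R$1770.64
Solidarity Surcharge: cap R$311910.00 − YTD R$299325.00 = R$12585.00 subject; 4% × R$12585.00 = R$503.40
Workforce Levy: 0.6% × R$20035.00 = R$120.21
Total: R$1770.64 + R$503.40 + R$120.21 = R$2394.25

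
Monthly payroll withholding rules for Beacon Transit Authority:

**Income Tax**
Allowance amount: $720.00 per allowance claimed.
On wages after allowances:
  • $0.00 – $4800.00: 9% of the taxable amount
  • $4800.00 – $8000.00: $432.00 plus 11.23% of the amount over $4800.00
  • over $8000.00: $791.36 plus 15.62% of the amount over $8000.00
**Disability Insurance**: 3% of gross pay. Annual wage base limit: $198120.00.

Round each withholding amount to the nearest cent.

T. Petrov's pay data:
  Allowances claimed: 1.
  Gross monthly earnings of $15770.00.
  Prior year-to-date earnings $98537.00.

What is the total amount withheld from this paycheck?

Income Tax: taxable = $15770.00 − 1×$720.00 = $15050.00
  $791.36 + 15.62% × ($15050.00 − $8000.00) = $791.36 + 15.62% × $7050.00 = $1892.57
Disability Insurance: 3% × $15770.00 = $473.10
Total: $1892.57 + $473.10 = $2365.67

$2365.67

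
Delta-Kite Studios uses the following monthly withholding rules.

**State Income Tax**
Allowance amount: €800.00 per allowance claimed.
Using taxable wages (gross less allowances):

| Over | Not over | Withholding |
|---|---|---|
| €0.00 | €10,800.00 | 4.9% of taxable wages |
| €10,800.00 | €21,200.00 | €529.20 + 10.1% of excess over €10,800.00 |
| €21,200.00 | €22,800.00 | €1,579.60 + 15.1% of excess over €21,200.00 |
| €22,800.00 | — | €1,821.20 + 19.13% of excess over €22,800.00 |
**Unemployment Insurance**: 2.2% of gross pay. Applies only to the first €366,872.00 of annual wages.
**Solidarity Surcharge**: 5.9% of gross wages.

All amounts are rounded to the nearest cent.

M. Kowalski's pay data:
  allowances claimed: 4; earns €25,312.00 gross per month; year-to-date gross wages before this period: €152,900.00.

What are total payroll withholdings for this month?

State Income Tax: taxable = €25,312.00 − 4×€800.00 = €22,112.00
  €1,579.60 + 15.1% × (€22,112.00 − €21,200.00) = €1,579.60 + 15.1% × €912.00 = €1,717.31
Unemployment Insurance: 2.2% × €25,312.00 = €556.86
Solidarity Surcharge: 5.9% × €25,312.00 = €1,493.41
Total: €1,717.31 + €556.86 + €1,493.41 = €3,767.58

€3,767.58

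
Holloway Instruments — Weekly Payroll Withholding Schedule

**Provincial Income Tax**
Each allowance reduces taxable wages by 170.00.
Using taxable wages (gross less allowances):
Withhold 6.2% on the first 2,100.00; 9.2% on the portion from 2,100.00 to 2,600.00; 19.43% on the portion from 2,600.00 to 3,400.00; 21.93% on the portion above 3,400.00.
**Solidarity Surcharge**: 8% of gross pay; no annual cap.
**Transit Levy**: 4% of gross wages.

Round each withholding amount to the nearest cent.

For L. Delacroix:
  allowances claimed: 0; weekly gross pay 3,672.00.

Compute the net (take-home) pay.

2,840.07

Provincial Income Tax: taxable = 3,672.00
  331.64 + 21.93% × (3,672.00 − 3,400.00) = 331.64 + 21.93% × 272.00 = 391.29
Solidarity Surcharge: 8% × 3,672.00 = 293.76
Transit Levy: 4% × 3,672.00 = 146.88
Total withheld: 391.29 + 293.76 + 146.88 = 831.93
Net pay: 3,672.00 − 831.93 = 2,840.07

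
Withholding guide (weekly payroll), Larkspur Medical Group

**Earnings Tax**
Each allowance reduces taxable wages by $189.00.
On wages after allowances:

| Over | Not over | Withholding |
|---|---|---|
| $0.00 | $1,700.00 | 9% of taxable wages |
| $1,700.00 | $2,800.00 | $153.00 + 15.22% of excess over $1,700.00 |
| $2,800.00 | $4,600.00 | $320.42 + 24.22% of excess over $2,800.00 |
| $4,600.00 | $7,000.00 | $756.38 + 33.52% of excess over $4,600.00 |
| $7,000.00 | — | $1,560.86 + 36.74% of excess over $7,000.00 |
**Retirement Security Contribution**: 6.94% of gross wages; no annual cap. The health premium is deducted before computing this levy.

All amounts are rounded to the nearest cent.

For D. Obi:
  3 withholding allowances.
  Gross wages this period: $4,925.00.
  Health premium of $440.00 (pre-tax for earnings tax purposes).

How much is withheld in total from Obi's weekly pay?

$902.46

Earnings Tax: taxable = $4,925.00 − $440.00 − 3×$189.00 = $3,918.00
  $320.42 + 24.22% × ($3,918.00 − $2,800.00) = $320.42 + 24.22% × $1,118.00 = $591.20
Retirement Security Contribution: 6.94% × $4,485.00 = $311.26
Total: $591.20 + $311.26 = $902.46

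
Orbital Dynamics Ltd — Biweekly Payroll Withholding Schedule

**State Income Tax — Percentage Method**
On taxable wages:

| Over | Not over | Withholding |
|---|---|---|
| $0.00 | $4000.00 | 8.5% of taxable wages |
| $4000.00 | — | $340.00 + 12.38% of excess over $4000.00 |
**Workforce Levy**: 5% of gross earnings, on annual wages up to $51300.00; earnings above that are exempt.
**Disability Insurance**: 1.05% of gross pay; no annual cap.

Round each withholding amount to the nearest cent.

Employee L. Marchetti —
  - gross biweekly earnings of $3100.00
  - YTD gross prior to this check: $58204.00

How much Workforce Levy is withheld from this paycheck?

Workforce Levy: YTD $58204.00 ≥ cap $51300.00 → $0.00

$0.00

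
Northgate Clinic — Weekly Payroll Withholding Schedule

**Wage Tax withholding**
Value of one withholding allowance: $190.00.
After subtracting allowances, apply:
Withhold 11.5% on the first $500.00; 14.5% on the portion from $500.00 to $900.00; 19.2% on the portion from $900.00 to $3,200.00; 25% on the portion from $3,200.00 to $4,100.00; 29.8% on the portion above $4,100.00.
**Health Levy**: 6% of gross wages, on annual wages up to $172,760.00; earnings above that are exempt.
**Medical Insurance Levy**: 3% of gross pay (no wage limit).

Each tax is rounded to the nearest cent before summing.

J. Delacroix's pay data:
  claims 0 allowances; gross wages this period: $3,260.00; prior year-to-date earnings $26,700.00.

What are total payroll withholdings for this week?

$865.50

Wage Tax: taxable = $3,260.00
  $557.10 + 25% × ($3,260.00 − $3,200.00) = $557.10 + 25% × $60.00 = $572.10
Health Levy: 6% × $3,260.00 = $195.60
Medical Insurance Levy: 3% × $3,260.00 = $97.80
Total: $572.10 + $195.60 + $97.80 = $865.50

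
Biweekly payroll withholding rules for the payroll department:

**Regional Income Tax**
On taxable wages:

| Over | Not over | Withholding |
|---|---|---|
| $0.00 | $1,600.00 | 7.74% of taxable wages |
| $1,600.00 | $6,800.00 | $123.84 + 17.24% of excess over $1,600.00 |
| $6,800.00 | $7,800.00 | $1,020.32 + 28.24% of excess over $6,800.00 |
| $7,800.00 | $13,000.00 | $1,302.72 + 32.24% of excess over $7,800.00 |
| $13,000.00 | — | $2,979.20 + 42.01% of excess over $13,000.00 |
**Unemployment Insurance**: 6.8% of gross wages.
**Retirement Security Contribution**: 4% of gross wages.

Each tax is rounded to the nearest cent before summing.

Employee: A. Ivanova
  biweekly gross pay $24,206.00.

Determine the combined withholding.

Regional Income Tax: taxable = $24,206.00
  $2,979.20 + 42.01% × ($24,206.00 − $13,000.00) = $2,979.20 + 42.01% × $11,206.00 = $7,686.84
Unemployment Insurance: 6.8% × $24,206.00 = $1,646.01
Retirement Security Contribution: 4% × $24,206.00 = $968.24
Total: $7,686.84 + $1,646.01 + $968.24 = $10,301.09

$10,301.09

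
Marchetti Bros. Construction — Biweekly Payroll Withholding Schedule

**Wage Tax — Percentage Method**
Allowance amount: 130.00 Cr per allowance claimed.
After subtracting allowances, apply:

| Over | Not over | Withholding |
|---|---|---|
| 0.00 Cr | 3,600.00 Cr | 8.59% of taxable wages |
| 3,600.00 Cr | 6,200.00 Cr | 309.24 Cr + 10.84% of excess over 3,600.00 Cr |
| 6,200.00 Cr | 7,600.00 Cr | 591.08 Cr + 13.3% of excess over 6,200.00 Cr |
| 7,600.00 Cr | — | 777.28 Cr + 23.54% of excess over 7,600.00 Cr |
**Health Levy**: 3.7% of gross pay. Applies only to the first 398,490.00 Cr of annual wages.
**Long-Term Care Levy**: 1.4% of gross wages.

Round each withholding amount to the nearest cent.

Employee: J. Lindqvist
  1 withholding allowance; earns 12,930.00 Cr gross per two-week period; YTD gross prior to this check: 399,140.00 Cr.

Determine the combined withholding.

2,182.38 Cr

Wage Tax: taxable = 12,930.00 Cr − 1×130.00 Cr = 12,800.00 Cr
  777.28 Cr + 23.54% × (12,800.00 Cr − 7,600.00 Cr) = 777.28 Cr + 23.54% × 5,200.00 Cr = 2,001.36 Cr
Health Levy: YTD 399,140.00 Cr ≥ cap 398,490.00 Cr → 0.00 Cr
Long-Term Care Levy: 1.4% × 12,930.00 Cr = 181.02 Cr
Total: 2,001.36 Cr + 0.00 Cr + 181.02 Cr = 2,182.38 Cr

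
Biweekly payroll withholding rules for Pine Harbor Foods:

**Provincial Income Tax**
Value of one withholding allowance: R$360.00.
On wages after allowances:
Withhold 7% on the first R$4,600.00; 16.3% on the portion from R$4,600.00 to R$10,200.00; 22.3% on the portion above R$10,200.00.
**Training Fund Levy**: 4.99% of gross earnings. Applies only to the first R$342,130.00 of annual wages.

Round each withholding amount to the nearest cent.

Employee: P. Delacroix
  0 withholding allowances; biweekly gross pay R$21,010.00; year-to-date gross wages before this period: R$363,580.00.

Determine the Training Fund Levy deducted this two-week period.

Training Fund Levy: YTD R$363,580.00 ≥ cap R$342,130.00 → R$0.00

R$0.00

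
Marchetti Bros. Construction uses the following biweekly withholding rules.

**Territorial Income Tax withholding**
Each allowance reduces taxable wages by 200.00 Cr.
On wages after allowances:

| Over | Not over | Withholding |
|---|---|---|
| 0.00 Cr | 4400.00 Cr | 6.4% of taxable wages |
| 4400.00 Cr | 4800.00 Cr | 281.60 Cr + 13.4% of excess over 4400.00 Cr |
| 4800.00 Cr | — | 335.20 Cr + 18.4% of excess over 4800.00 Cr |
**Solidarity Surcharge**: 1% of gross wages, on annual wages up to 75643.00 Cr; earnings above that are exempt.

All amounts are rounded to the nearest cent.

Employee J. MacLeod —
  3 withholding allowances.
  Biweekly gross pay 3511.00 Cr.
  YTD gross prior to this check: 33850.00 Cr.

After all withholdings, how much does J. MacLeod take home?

3289.59 Cr

Territorial Income Tax: taxable = 3511.00 Cr − 3×200.00 Cr = 2911.00 Cr
  6.4% × 2911.00 Cr = 186.30 Cr
Solidarity Surcharge: 1% × 3511.00 Cr = 35.11 Cr
Total withheld: 186.30 Cr + 35.11 Cr = 221.41 Cr
Net pay: 3511.00 Cr − 221.41 Cr = 3289.59 Cr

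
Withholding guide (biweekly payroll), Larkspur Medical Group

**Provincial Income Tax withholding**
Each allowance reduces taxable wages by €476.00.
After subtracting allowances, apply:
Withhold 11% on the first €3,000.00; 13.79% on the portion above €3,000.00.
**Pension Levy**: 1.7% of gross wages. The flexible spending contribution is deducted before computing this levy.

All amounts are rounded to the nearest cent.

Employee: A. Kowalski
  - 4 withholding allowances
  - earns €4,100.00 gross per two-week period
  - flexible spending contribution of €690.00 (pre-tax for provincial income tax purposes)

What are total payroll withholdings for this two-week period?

€223.63

Provincial Income Tax: taxable = €4,100.00 − €690.00 − 4×€476.00 = €1,506.00
  11% × €1,506.00 = €165.66
Pension Levy: 1.7% × €3,410.00 = €57.97
Total: €165.66 + €57.97 = €223.63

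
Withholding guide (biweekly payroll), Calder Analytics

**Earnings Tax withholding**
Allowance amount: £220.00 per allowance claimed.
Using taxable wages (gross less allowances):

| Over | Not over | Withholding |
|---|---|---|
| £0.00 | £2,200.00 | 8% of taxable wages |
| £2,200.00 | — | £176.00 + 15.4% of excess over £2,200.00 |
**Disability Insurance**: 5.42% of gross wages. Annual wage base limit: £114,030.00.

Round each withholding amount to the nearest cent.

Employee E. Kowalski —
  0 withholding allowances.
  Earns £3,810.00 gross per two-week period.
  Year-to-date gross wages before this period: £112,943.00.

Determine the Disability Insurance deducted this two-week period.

Disability Insurance: cap £114,030.00 − YTD £112,943.00 = £1,087.00 subject; 5.42% × £1,087.00 = £58.92

£58.92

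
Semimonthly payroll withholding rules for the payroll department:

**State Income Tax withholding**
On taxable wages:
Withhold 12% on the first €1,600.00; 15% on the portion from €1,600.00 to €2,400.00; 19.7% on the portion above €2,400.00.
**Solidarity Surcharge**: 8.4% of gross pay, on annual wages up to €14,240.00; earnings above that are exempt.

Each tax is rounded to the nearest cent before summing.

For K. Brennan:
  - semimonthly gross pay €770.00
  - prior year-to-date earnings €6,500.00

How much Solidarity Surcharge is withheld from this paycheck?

Solidarity Surcharge: 8.4% × €770.00 = €64.68

€64.68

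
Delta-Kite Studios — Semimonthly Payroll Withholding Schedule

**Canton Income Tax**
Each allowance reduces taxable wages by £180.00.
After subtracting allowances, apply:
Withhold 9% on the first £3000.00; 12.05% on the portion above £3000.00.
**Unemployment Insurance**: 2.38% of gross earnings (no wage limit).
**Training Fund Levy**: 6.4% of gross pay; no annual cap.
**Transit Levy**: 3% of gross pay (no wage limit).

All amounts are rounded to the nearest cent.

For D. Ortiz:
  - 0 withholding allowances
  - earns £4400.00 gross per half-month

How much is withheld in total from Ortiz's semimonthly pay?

Canton Income Tax: taxable = £4400.00
  £270.00 + 12.05% × (£4400.00 − £3000.00) = £270.00 + 12.05% × £1400.00 = £438.70
Unemployment Insurance: 2.38% × £4400.00 = £104.72
Training Fund Levy: 6.4% × £4400.00 = £281.60
Transit Levy: 3% × £4400.00 = £132.00
Total: £438.70 + £104.72 + £281.60 + £132.00 = £957.02

£957.02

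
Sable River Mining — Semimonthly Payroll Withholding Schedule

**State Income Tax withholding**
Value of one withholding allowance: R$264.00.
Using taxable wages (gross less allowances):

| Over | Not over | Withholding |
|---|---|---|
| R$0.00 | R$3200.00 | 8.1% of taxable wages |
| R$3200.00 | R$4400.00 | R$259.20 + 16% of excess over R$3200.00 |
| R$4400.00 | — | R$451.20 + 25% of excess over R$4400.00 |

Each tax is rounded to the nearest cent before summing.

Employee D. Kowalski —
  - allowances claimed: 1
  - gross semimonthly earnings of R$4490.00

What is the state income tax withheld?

R$423.36

State Income Tax: taxable = R$4490.00 − 1×R$264.00 = R$4226.00
  R$259.20 + 16% × (R$4226.00 − R$3200.00) = R$259.20 + 16% × R$1026.00 = R$423.36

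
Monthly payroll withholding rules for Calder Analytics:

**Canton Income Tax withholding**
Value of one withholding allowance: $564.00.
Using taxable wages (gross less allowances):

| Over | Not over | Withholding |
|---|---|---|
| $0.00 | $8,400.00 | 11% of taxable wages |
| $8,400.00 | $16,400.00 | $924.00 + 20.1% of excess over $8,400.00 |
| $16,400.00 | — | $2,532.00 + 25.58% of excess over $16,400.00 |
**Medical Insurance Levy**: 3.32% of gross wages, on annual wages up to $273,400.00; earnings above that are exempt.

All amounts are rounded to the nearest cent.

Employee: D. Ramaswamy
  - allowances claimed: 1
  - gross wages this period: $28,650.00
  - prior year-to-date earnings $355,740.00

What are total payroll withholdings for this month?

Canton Income Tax: taxable = $28,650.00 − 1×$564.00 = $28,086.00
  $2,532.00 + 25.58% × ($28,086.00 − $16,400.00) = $2,532.00 + 25.58% × $11,686.00 = $5,521.28
Medical Insurance Levy: YTD $355,740.00 ≥ cap $273,400.00 → $0.00
Total: $5,521.28 + $0.00 = $5,521.28

$5,521.28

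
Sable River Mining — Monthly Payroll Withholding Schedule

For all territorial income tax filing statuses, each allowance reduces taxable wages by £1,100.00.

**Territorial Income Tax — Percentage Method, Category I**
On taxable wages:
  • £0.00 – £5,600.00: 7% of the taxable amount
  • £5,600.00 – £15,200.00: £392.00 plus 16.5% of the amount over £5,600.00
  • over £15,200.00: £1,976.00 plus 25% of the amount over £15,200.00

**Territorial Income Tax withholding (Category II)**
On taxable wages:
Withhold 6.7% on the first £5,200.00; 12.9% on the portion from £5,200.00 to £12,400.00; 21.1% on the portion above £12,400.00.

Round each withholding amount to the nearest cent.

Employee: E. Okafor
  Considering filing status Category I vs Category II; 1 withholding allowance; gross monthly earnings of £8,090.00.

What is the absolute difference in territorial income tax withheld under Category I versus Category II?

£42.04

Territorial Income Tax (Category I): taxable = £8,090.00 − 1×£1,100.00 = £6,990.00
  £392.00 + 16.5% × (£6,990.00 − £5,600.00) = £392.00 + 16.5% × £1,390.00 = £621.35
Territorial Income Tax (Category II): taxable = £8,090.00 − 1×£1,100.00 = £6,990.00
  £348.40 + 12.9% × (£6,990.00 − £5,200.00) = £348.40 + 12.9% × £1,790.00 = £579.31
Difference: |£621.35 − £579.31| = £42.04 (higher under Category I)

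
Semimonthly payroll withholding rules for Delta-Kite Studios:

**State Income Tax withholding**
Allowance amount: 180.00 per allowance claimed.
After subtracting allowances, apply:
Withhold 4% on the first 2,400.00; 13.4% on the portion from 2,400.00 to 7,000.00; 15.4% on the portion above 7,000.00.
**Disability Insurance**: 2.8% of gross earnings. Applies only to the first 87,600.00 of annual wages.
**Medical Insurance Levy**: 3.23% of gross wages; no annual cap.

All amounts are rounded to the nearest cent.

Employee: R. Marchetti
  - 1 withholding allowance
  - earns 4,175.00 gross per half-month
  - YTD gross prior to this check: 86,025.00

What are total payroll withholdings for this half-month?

488.68

State Income Tax: taxable = 4,175.00 − 1×180.00 = 3,995.00
  96.00 + 13.4% × (3,995.00 − 2,400.00) = 96.00 + 13.4% × 1,595.00 = 309.73
Disability Insurance: cap 87,600.00 − YTD 86,025.00 = 1,575.00 subject; 2.8% × 1,575.00 = 44.10
Medical Insurance Levy: 3.23% × 4,175.00 = 134.85
Total: 309.73 + 44.10 + 134.85 = 488.68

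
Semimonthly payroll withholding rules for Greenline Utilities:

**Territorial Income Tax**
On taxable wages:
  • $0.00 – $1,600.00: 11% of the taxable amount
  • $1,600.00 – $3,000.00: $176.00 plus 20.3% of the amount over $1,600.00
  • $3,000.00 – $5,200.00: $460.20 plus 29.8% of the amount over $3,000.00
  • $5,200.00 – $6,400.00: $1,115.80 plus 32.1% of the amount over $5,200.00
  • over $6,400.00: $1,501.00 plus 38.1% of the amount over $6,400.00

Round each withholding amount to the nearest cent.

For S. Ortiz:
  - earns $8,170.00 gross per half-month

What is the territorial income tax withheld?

$2,175.37

Territorial Income Tax: taxable = $8,170.00
  $1,501.00 + 38.1% × ($8,170.00 − $6,400.00) = $1,501.00 + 38.1% × $1,770.00 = $2,175.37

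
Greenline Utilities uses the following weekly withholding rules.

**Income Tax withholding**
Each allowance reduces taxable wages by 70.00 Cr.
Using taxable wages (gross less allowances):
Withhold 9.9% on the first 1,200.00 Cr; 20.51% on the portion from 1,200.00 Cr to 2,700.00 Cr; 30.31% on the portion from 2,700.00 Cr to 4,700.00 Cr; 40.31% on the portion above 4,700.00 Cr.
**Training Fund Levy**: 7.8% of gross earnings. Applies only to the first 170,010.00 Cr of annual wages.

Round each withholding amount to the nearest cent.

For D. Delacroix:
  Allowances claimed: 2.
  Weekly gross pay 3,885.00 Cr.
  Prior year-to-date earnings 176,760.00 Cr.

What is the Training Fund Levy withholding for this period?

0.00 Cr

Training Fund Levy: YTD 176,760.00 Cr ≥ cap 170,010.00 Cr → 0.00 Cr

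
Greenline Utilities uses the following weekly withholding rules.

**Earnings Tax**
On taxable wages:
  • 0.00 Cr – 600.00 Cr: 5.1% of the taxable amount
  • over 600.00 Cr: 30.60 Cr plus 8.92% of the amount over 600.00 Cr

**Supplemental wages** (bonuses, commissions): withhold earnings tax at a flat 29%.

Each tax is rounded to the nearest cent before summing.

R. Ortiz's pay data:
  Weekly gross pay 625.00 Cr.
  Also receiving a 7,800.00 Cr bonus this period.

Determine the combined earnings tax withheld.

2,294.83 Cr

Earnings Tax: taxable = 625.00 Cr
  30.60 Cr + 8.92% × (625.00 Cr − 600.00 Cr) = 30.60 Cr + 8.92% × 25.00 Cr = 32.83 Cr
Supplemental (29% flat on bonus): 29% × 7,800.00 Cr = 2,262.00 Cr
Total earnings tax: 32.83 Cr + 2,262.00 Cr = 2,294.83 Cr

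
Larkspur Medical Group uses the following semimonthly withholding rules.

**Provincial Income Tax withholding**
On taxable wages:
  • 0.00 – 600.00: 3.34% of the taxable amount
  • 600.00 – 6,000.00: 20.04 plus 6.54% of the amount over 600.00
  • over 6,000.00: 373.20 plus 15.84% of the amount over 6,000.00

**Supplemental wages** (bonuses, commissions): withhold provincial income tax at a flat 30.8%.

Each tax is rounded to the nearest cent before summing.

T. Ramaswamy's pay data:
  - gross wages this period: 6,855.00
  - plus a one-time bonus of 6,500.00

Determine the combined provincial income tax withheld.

2,510.63

Provincial Income Tax: taxable = 6,855.00
  373.20 + 15.84% × (6,855.00 − 6,000.00) = 373.20 + 15.84% × 855.00 = 508.63
Supplemental (30.8% flat on bonus): 30.8% × 6,500.00 = 2,002.00
Total provincial income tax: 508.63 + 2,002.00 = 2,510.63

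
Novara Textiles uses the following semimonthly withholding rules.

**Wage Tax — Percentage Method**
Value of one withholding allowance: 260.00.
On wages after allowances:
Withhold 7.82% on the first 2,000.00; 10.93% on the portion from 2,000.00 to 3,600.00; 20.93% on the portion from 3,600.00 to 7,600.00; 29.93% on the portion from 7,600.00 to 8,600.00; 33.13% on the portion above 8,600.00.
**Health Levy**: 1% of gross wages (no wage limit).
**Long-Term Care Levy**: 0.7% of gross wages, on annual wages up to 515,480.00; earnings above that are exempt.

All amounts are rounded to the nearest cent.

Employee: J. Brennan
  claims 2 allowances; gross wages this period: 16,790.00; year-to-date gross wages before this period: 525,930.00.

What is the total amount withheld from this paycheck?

4,176.75

Wage Tax: taxable = 16,790.00 − 2×260.00 = 16,270.00
  1,467.78 + 33.13% × (16,270.00 − 8,600.00) = 1,467.78 + 33.13% × 7,670.00 = 4,008.85
Health Levy: 1% × 16,790.00 = 167.90
Long-Term Care Levy: YTD 525,930.00 ≥ cap 515,480.00 → 0.00
Total: 4,008.85 + 167.90 + 0.00 = 4,176.75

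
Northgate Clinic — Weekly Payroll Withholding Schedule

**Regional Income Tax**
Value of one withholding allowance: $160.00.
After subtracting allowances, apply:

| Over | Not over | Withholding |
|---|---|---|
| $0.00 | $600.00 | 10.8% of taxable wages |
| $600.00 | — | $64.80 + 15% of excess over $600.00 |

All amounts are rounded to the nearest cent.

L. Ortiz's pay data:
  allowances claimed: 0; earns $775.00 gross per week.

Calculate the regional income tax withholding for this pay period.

$91.05

Regional Income Tax: taxable = $775.00
  $64.80 + 15% × ($775.00 − $600.00) = $64.80 + 15% × $175.00 = $91.05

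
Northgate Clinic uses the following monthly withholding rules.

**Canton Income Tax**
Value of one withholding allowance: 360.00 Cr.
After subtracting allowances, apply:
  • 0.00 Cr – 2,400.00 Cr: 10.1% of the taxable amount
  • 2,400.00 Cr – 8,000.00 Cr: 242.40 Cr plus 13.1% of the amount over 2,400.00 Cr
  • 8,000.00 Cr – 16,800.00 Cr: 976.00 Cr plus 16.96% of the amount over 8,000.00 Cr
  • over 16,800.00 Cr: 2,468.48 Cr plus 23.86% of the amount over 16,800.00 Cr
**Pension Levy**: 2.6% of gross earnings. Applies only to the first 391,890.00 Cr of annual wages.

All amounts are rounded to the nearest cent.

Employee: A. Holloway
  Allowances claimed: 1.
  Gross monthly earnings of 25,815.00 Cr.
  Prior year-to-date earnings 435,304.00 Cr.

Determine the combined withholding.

4,533.56 Cr

Canton Income Tax: taxable = 25,815.00 Cr − 1×360.00 Cr = 25,455.00 Cr
  2,468.48 Cr + 23.86% × (25,455.00 Cr − 16,800.00 Cr) = 2,468.48 Cr + 23.86% × 8,655.00 Cr = 4,533.56 Cr
Pension Levy: YTD 435,304.00 Cr ≥ cap 391,890.00 Cr → 0.00 Cr
Total: 4,533.56 Cr + 0.00 Cr = 4,533.56 Cr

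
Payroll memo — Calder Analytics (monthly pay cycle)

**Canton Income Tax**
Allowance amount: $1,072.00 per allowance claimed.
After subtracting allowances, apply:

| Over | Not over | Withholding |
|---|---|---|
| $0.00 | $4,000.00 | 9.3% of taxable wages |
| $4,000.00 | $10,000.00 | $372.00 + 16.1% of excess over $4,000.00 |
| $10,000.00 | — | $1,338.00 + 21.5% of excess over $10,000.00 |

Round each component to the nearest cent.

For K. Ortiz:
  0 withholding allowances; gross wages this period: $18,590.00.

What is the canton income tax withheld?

Canton Income Tax: taxable = $18,590.00
  $1,338.00 + 21.5% × ($18,590.00 − $10,000.00) = $1,338.00 + 21.5% × $8,590.00 = $3,184.85

$3,184.85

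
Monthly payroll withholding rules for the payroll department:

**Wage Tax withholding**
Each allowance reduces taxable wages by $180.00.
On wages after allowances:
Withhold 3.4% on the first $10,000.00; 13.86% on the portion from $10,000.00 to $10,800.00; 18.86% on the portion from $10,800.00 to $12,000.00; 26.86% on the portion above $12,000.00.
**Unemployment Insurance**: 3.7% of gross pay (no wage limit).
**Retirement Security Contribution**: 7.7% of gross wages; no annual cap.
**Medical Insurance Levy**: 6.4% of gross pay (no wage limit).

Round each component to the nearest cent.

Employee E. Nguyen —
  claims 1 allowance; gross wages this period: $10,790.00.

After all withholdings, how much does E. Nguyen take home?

$8,444.83

Wage Tax: taxable = $10,790.00 − 1×$180.00 = $10,610.00
  $340.00 + 13.86% × ($10,610.00 − $10,000.00) = $340.00 + 13.86% × $610.00 = $424.55
Unemployment Insurance: 3.7% × $10,790.00 = $399.23
Retirement Security Contribution: 7.7% × $10,790.00 = $830.83
Medical Insurance Levy: 6.4% × $10,790.00 = $690.56
Total withheld: $424.55 + $399.23 + $830.83 + $690.56 = $2,345.17
Net pay: $10,790.00 − $2,345.17 = $8,444.83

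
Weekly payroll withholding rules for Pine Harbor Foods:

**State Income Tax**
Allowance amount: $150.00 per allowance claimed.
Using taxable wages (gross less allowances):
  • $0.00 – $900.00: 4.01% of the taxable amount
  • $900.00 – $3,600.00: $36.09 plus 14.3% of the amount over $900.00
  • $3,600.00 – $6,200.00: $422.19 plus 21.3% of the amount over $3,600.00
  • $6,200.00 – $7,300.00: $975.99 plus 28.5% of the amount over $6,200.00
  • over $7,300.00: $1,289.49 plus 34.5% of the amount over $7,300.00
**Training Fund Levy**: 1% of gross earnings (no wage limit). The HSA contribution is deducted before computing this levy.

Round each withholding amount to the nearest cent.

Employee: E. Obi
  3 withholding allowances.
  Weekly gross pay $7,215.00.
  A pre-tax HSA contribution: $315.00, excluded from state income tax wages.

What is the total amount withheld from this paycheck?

$1,116.24

State Income Tax: taxable = $7,215.00 − $315.00 − 3×$150.00 = $6,450.00
  $975.99 + 28.5% × ($6,450.00 − $6,200.00) = $975.99 + 28.5% × $250.00 = $1,047.24
Training Fund Levy: 1% × $6,900.00 = $69.00
Total: $1,047.24 + $69.00 = $1,116.24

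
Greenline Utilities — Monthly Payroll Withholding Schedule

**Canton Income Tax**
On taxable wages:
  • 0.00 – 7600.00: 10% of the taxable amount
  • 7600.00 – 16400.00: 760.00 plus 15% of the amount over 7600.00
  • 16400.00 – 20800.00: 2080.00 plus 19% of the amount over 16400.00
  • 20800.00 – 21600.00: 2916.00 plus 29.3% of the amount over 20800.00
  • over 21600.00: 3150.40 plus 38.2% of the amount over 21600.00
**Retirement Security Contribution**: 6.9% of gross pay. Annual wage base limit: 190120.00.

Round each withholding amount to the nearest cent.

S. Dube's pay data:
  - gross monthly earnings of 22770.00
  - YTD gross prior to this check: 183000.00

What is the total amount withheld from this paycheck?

4088.62

Canton Income Tax: taxable = 22770.00
  3150.40 + 38.2% × (22770.00 − 21600.00) = 3150.40 + 38.2% × 1170.00 = 3597.34
Retirement Security Contribution: cap 190120.00 − YTD 183000.00 = 7120.00 subject; 6.9% × 7120.00 = 491.28
Total: 3597.34 + 491.28 = 4088.62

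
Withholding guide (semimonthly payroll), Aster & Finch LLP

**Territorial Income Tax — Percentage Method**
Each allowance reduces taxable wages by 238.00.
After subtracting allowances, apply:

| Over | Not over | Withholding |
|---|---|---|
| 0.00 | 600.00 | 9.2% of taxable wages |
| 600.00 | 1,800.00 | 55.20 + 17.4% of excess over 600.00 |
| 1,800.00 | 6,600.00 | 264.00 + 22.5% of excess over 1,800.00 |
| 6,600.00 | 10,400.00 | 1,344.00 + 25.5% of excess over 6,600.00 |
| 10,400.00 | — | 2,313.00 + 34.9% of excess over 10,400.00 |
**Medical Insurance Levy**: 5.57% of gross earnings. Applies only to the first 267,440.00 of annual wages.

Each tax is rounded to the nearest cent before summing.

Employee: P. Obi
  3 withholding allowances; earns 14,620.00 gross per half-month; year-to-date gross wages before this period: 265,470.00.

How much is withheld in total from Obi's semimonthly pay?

3,646.32

Territorial Income Tax: taxable = 14,620.00 − 3×238.00 = 13,906.00
  2,313.00 + 34.9% × (13,906.00 − 10,400.00) = 2,313.00 + 34.9% × 3,506.00 = 3,536.59
Medical Insurance Levy: cap 267,440.00 − YTD 265,470.00 = 1,970.00 subject; 5.57% × 1,970.00 = 109.73
Total: 3,536.59 + 109.73 = 3,646.32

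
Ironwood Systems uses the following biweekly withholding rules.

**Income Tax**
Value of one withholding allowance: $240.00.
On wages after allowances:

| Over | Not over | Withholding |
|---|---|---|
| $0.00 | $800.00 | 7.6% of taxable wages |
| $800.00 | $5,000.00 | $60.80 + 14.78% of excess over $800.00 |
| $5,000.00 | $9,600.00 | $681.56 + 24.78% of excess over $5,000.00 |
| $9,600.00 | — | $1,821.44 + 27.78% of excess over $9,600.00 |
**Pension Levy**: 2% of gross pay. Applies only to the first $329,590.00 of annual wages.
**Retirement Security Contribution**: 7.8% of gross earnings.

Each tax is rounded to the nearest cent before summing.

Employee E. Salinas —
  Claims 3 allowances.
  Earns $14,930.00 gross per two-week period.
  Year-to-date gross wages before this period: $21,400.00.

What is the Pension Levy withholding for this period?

Pension Levy: 2% × $14,930.00 = $298.60

$298.60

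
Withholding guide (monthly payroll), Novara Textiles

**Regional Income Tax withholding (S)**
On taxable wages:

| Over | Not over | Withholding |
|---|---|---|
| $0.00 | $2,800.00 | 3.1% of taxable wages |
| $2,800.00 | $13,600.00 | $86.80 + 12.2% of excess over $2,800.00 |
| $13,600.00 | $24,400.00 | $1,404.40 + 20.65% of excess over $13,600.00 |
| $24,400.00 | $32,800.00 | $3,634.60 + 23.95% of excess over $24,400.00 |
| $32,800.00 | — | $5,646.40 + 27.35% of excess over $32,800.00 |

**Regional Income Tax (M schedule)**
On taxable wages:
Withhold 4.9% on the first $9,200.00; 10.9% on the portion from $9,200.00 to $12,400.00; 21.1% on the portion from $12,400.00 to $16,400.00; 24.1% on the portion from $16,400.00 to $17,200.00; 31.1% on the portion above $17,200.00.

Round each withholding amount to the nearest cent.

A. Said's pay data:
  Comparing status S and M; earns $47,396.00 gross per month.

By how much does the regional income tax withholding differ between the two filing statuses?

Regional Income Tax (S): taxable = $47,396.00
  $5,646.40 + 27.35% × ($47,396.00 − $32,800.00) = $5,646.40 + 27.35% × $14,596.00 = $9,638.41
Regional Income Tax (M): taxable = $47,396.00
  $1,836.40 + 31.1% × ($47,396.00 − $17,200.00) = $1,836.40 + 31.1% × $30,196.00 = $11,227.36
Difference: |$9,638.41 − $11,227.36| = $1,588.95 (higher under M)

$1,588.95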